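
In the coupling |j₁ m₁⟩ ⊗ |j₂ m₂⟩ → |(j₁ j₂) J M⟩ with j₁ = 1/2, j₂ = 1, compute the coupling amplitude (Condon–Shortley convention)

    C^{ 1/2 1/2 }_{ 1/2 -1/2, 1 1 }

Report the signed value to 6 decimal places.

√[2·1!0!1!/3! · 0!1!2!0!1!0!] = √(2/3)
  +(−1)^1/∏(1,0,0,1,0,0)! = -1  (running -1)
⟨..|..⟩ = √(2/3)·(-1) = -0.816497

-0.816497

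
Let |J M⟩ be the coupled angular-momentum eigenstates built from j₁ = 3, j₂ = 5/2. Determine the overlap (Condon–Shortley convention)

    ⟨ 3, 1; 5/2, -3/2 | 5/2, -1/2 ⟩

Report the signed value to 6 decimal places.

-0.169031

triangle: 3!·3!·2!/9! = 72/362880
(j±m)!: 4!·2!·1!·4!·2!·3! = 13824
prefactor² = (2J+1)·Δ·N² = 576/35
  k=0: +1/(0!·3!·2!·1!·1!·1!) = 1/12
  k=1: −1/(1!·2!·1!·0!·2!·2!) = -1/8
Σ = -1/24  ⇒  CG² = 576/35·(-1/24)² = 1/35
CG = −√(1/35) = -0.169031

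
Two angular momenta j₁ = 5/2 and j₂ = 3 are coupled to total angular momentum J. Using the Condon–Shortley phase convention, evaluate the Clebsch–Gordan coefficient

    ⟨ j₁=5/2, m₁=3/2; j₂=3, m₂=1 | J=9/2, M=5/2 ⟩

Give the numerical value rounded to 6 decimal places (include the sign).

+√(10/99) = +0.317821

j₁+j₂−J=1  J+j₁−j₂=4  J−j₁+j₂=5  j₁+j₂+J+1=11
(j₁±m₁, j₂±m₂, J±M) = (4,1,4,2,7,2)
P² = 92160/11
sum k=0..1:
  [0] +1/144 = 1/144
  [1] −1/288 = -1/288
S = 1/288
C² = P²·S² = 10/99 ; C = +0.317821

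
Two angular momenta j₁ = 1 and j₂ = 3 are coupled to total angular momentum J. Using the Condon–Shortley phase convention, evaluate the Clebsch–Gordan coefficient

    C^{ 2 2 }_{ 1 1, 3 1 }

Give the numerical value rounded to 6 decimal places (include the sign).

triangle: 2!*0!*4!/7! = 48/5040
(j±m)!: 2!*0!*4!*2!*4!*0! = 2304
prefactor² = (2J+1)*Δ*N² = 768/7
  k=0: +1/(0!*2!*0!*4!*0!*0!) = 1/48
Σ = 1/48  ⇒  CG² = 768/7*1/48² = 1/21
CG = +√(1/21) = +0.218218

+√(1/21) = +0.218218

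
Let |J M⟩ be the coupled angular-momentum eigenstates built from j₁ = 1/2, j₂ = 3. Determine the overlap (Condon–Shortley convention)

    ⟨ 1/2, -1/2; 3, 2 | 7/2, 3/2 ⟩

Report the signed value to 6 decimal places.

+√(2/7) ≈ +0.534522

triangle: 0!·1!·6!/8! = 720/40320
(j±m)!: 0!·1!·5!·1!·5!·2! = 28800
prefactor² = (2J+1)·Δ·N² = 28800/7
  k=0: +1/(0!·0!·1!·5!·0!·1!) = 1/120
Σ = 1/120  ⇒  CG² = 28800/7·1/120² = 2/7
CG = +√(2/7) = +0.534522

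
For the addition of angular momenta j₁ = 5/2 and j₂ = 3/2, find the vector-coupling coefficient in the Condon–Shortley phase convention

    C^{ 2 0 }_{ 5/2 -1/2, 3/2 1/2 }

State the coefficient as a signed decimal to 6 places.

j₁+j₂−J=2  J+j₁−j₂=3  J−j₁+j₂=1  j₁+j₂+J+1=7
(j₁±m₁, j₂±m₂, J±M) = (2,3,2,1,2,2)
P² = 8/7
sum k=1..2:
  [1] −1/2 = -1/2
  [2] +1/4 = 1/4
S = -1/4
C² = P²·S² = 1/14 ; C = -0.267261

−√(1/14) = -0.267261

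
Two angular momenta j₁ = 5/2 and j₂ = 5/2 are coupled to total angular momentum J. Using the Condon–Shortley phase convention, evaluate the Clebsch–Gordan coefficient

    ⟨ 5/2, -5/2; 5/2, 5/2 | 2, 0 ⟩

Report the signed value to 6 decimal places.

j₁+j₂−J=3  J+j₁−j₂=2  J−j₁+j₂=2  j₁+j₂+J+1=8
(j₁±m₁, j₂±m₂, J±M) = (0,5,5,0,2,2)
P² = 1200/7
sum k=3..3:
  [3] −1/24 = -1/24
S = -1/24
C² = P²·S² = 25/84 ; C = -0.545545

-0.545545  (= −√(25/84))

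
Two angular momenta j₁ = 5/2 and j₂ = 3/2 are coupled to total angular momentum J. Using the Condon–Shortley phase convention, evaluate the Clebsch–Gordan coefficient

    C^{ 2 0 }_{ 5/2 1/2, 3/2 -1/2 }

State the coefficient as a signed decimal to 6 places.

-0.267261  (= −√(1/14))

√[5·2!3!1!/7! · 3!2!1!2!2!2!] = √(8/7)
  +(−1)^0/∏(0,2,2,1,1,0)! = 1/4  (running 1/4)
  +(−1)^1/∏(1,1,1,0,2,1)! = -1/2  (running -1/4)
⟨..|..⟩ = √(8/7)·(-1/4) = -0.267261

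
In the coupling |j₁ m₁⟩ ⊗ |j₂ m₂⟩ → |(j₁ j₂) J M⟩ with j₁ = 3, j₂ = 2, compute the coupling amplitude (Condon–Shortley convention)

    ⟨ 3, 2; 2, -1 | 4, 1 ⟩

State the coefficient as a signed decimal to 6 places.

√[9·1!5!3!/10! · 5!1!1!3!5!3!] = √(6480/7)
  +(−1)^0/∏(0,1,1,1,4,2)! = 1/48  (running 1/48)
  +(−1)^1/∏(1,0,0,0,5,3)! = -1/720  (running 7/360)
⟨..|..⟩ = √(6480/7)·(7/360) = +0.591608

+0.591608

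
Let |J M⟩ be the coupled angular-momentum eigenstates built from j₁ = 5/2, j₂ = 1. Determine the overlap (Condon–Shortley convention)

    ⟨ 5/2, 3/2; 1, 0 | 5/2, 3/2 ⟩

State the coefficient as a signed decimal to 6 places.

j₁+j₂−J=1  J+j₁−j₂=4  J−j₁+j₂=1  j₁+j₂+J+1=7
(j₁±m₁, j₂±m₂, J±M) = (4,1,1,1,4,1)
P² = 576/35
sum k=0..1:
  [0] +1/6 = 1/6
  [1] −1/24 = -1/24
S = 1/8
C² = P²·S² = 9/35 ; C = +0.507093

+√(9/35) ≈ +0.507093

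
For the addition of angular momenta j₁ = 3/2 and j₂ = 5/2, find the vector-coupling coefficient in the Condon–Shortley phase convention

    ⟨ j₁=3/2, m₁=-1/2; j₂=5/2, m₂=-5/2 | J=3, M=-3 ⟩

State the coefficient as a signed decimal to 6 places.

+0.790569  (= +√(5/8))

triangle: 1!*2!*4!/8! = 48/40320
(j±m)!: 1!*2!*0!*5!*0!*6! = 172800
prefactor² = (2J+1)*Δ*N² = 1440
  k=0: +1/(0!*1!*2!*0!*0!*4!) = 1/48
Σ = 1/48  ⇒  CG² = 1440*1/48² = 5/8
CG = +√(5/8) = +0.790569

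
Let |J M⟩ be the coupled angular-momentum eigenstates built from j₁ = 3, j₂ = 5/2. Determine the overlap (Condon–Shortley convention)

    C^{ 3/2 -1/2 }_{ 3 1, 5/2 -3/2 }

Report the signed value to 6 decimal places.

−√(7/30) = -0.483046

j₁+j₂−J=4  J+j₁−j₂=2  J−j₁+j₂=1  j₁+j₂+J+1=8
(j₁±m₁, j₂±m₂, J±M) = (4,2,1,4,1,2)
P² = 384/35
sum k=0..1:
  [0] +1/48 = 1/48
  [1] −1/6 = -1/6
S = -7/48
C² = P²·S² = 7/30 ; C = -0.483046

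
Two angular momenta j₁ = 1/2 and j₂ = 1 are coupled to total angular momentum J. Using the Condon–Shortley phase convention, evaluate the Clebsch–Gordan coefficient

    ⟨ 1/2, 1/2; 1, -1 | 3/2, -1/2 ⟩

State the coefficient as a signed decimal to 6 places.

+0.577350

j₁+j₂−J=0  J+j₁−j₂=1  J−j₁+j₂=2  j₁+j₂+J+1=4
(j₁±m₁, j₂±m₂, J±M) = (1,0,0,2,1,2)
P² = 4/3
sum k=0..0:
  [0] +1/2 = 1/2
S = 1/2
C² = P²·S² = 1/3 ; C = +0.577350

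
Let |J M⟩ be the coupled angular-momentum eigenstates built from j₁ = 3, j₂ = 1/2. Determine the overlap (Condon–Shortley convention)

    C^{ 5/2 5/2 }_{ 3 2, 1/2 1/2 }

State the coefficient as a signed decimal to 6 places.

j₁+j₂−J=1  J+j₁−j₂=5  J−j₁+j₂=0  j₁+j₂+J+1=7
(j₁±m₁, j₂±m₂, J±M) = (5,1,1,0,5,0)
P² = 14400/7
sum k=1..1:
  [1] −1/120 = -1/120
S = -1/120
C² = P²·S² = 1/7 ; C = -0.377964

−√(1/7) ≈ -0.377964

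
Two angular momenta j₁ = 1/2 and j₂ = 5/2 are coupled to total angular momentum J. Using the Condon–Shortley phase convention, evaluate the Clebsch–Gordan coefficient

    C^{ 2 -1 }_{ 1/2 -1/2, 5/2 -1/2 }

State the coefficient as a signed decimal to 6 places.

−√(1/3) ≈ -0.577350

j₁+j₂−J=1  J+j₁−j₂=0  J−j₁+j₂=4  j₁+j₂+J+1=6
(j₁±m₁, j₂±m₂, J±M) = (0,1,2,3,1,3)
P² = 12
sum k=1..1:
  [1] −1/6 = -1/6
S = -1/6
C² = P²·S² = 1/3 ; C = -0.577350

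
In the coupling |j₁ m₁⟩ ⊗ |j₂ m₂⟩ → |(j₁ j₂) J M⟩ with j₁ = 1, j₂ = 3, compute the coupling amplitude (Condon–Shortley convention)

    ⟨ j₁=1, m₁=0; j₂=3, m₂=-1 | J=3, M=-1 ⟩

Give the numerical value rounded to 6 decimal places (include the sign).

+0.288675  (= +√(1/12))

j₁+j₂−J=1  J+j₁−j₂=1  J−j₁+j₂=5  j₁+j₂+J+1=8
(j₁±m₁, j₂±m₂, J±M) = (1,1,2,4,2,4)
P² = 48
sum k=0..1:
  [0] +1/12 = 1/12
  [1] −1/24 = -1/24
S = 1/24
C² = P²·S² = 1/12 ; C = +0.288675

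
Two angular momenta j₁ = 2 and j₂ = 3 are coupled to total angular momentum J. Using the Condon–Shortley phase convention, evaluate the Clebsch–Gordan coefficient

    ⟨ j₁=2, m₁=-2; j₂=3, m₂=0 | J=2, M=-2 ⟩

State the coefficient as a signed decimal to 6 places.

j₁+j₂−J=3  J+j₁−j₂=1  J−j₁+j₂=3  j₁+j₂+J+1=8
(j₁±m₁, j₂±m₂, J±M) = (0,4,3,3,0,4)
P² = 648/7
sum k=3..3:
  [3] −1/36 = -1/36
S = -1/36
C² = P²·S² = 1/14 ; C = -0.267261

-0.267261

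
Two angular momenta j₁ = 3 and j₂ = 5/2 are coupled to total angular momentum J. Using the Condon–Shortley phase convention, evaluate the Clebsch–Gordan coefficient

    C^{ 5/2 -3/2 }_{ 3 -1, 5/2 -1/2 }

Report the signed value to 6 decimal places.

+0.169031

√[6·3!3!2!/9! · 2!4!2!3!1!4!] = √(576/35)
  +(−1)^1/∏(1,2,3,1,0,1)! = -1/12  (running -1/12)
  +(−1)^2/∏(2,1,2,0,1,2)! = 1/8  (running 1/24)
⟨..|..⟩ = √(576/35)·(1/24) = +0.169031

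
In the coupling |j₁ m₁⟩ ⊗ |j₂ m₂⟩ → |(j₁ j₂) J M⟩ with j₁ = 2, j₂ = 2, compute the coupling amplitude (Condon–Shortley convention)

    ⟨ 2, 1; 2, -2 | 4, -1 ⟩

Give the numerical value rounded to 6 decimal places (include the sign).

triangle: 0!*4!*4!/9! = 576/362880
(j±m)!: 3!*1!*0!*4!*3!*5! = 103680
prefactor² = (2J+1)*Δ*N² = 10368/7
  k=0: +1/(0!*0!*1!*0!*3!*4!) = 1/144
Σ = 1/144  ⇒  CG² = 10368/7*1/144² = 1/14
CG = +√(1/14) = +0.267261

+0.267261  (= +√(1/14))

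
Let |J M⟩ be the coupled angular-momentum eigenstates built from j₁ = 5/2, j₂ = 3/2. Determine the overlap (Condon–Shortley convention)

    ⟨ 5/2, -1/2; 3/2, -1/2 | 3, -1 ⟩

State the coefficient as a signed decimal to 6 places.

j₁+j₂−J=1  J+j₁−j₂=4  J−j₁+j₂=2  j₁+j₂+J+1=8
(j₁±m₁, j₂±m₂, J±M) = (2,3,1,2,2,4)
P² = 48/5
sum k=0..1:
  [0] +1/6 = 1/6
  [1] −1/8 = -1/8
S = 1/24
C² = P²·S² = 1/60 ; C = +0.129099

+√(1/60) ≈ +0.129099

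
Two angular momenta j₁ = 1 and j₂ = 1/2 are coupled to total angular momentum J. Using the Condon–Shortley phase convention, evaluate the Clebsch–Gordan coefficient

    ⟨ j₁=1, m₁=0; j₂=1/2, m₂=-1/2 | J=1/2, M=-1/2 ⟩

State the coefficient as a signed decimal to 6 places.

triangle: 1!·1!·0!/3! = 1/6
(j±m)!: 1!·1!·0!·1!·0!·1! = 1
prefactor² = (2J+1)·Δ·N² = 1/3
  k=0: +1/(0!·1!·1!·0!·0!·0!) = 1
Σ = 1  ⇒  CG² = 1/3·1² = 1/3
CG = +√(1/3) = +0.577350

+√(1/3) ≈ +0.577350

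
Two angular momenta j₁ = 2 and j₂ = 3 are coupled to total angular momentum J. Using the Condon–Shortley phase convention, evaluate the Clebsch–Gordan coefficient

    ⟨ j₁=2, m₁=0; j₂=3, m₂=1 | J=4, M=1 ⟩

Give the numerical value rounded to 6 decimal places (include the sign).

-0.327327

triangle: 1!×3!×5!/10! = 720/3628800
(j±m)!: 2!×2!×4!×2!×5!×3! = 138240
prefactor² = (2J+1)×Δ×N² = 1728/7
  k=0: +1/(0!×1!×2!×4!×1!×1!) = 1/48
  k=1: −1/(1!×0!×1!×3!×2!×2!) = -1/24
Σ = -1/48  ⇒  CG² = 1728/7×(-1/48)² = 3/28
CG = −√(3/28) = -0.327327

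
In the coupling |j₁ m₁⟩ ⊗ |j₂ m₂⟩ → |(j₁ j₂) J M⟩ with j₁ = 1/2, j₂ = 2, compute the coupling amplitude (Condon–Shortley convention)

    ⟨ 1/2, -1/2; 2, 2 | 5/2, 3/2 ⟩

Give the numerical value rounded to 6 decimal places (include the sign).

triangle: 0!×1!×4!/6! = 24/720
(j±m)!: 0!×1!×4!×0!×4!×1! = 576
prefactor² = (2J+1)×Δ×N² = 576/5
  k=0: +1/(0!×0!×1!×4!×0!×0!) = 1/24
Σ = 1/24  ⇒  CG² = 576/5×1/24² = 1/5
CG = +√(1/5) = +0.447214

+√(1/5) = +0.447214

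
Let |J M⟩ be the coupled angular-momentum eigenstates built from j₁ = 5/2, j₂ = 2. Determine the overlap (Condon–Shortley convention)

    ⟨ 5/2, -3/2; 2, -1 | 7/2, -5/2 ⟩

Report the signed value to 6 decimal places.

√[8·1!4!3!/9! · 1!4!1!3!1!6!] = √(2304/7)
  +(−1)^0/∏(0,1,4,1,0,2)! = 1/48  (running 1/48)
  +(−1)^1/∏(1,0,3,0,1,3)! = -1/36  (running -1/144)
⟨..|..⟩ = √(2304/7)·(-1/144) = -0.125988

-0.125988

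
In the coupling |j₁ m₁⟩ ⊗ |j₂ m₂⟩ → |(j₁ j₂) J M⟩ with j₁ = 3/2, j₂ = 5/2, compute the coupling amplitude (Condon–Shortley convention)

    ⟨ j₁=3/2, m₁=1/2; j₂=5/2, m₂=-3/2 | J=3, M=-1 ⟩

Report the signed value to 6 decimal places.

+√(49/120) ≈ +0.639010

√[7·1!2!4!/8! · 2!1!1!4!2!4!] = √(96/5)
  +(−1)^0/∏(0,1,1,1,1,3)! = 1/6  (running 1/6)
  +(−1)^1/∏(1,0,0,0,2,4)! = -1/48  (running 7/48)
⟨..|..⟩ = √(96/5)·(7/48) = +0.639010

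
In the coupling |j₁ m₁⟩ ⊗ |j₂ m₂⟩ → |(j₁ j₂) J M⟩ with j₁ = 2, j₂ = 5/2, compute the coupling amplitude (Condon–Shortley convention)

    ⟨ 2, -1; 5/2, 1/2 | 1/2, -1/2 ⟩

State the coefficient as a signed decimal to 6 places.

-0.365148  (= −√(2/15))

triangle: 4!·0!·1!/6! = 24/720
(j±m)!: 1!·3!·3!·2!·0!·1! = 72
prefactor² = (2J+1)·Δ·N² = 24/5
  k=3: −1/(3!·1!·0!·0!·0!·1!) = -1/6
Σ = -1/6  ⇒  CG² = 24/5·(-1/6)² = 2/15
CG = −√(2/15) = -0.365148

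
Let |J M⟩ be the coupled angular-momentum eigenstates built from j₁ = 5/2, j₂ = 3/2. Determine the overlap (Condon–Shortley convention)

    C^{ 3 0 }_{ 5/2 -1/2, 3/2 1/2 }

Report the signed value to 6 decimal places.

−√(1/5) ≈ -0.447214

√[7·1!4!2!/8! · 2!3!2!1!3!3!] = √(36/5)
  +(−1)^0/∏(0,1,3,2,1,0)! = 1/12  (running 1/12)
  +(−1)^1/∏(1,0,2,1,2,1)! = -1/4  (running -1/6)
⟨..|..⟩ = √(36/5)·(-1/6) = -0.447214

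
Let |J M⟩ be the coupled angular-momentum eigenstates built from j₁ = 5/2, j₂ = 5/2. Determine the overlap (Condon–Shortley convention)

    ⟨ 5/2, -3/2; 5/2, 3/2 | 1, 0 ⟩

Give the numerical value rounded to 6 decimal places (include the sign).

−√(9/70) ≈ -0.358569

triangle: 4!×1!×1!/7! = 24/5040
(j±m)!: 1!×4!×4!×1!×1!×1! = 576
prefactor² = (2J+1)×Δ×N² = 288/35
  k=3: −1/(3!×1!×1!×1!×0!×0!) = -1/6
  k=4: +1/(4!×0!×0!×0!×1!×1!) = 1/24
Σ = -1/8  ⇒  CG² = 288/35×(-1/8)² = 9/70
CG = −√(9/70) = -0.358569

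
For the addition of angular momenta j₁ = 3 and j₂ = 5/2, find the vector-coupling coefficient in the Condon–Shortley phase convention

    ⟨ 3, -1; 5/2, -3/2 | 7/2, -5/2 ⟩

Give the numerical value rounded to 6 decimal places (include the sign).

-0.398410

j₁+j₂−J=2  J+j₁−j₂=4  J−j₁+j₂=3  j₁+j₂+J+1=10
(j₁±m₁, j₂±m₂, J±M) = (2,4,1,4,1,6)
P² = 18432/35
sum k=0..1:
  [0] +1/96 = 1/96
  [1] −1/36 = -1/36
S = -5/288
C² = P²·S² = 10/63 ; C = -0.398410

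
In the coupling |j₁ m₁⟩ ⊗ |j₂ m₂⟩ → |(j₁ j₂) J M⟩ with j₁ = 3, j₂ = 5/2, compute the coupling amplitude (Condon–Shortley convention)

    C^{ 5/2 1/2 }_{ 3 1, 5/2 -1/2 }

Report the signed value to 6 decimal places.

√[6·3!3!2!/9! · 4!2!2!3!3!2!] = √(288/35)
  +(−1)^0/∏(0,3,2,2,1,0)! = 1/24  (running 1/24)
  +(−1)^1/∏(1,2,1,1,2,1)! = -1/4  (running -5/24)
  +(−1)^2/∏(2,1,0,0,3,2)! = 1/24  (running -1/6)
⟨..|..⟩ = √(288/35)·(-1/6) = -0.478091

−√(8/35) = -0.478091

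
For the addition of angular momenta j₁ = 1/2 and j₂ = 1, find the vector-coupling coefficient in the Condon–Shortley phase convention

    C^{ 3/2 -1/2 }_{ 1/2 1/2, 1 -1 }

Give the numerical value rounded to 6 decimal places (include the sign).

triangle: 0!×1!×2!/4! = 2/24
(j±m)!: 1!×0!×0!×2!×1!×2! = 4
prefactor² = (2J+1)×Δ×N² = 4/3
  k=0: +1/(0!×0!×0!×0!×1!×2!) = 1/2
Σ = 1/2  ⇒  CG² = 4/3×1/2² = 1/3
CG = +√(1/3) = +0.577350

+0.577350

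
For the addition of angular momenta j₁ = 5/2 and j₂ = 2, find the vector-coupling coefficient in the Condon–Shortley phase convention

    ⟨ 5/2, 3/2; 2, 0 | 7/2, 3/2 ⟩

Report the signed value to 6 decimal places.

+√(2/7) = +0.534522

√[8·1!4!3!/9! · 4!1!2!2!5!2!] = √(512/7)
  +(−1)^0/∏(0,1,1,2,3,1)! = 1/12  (running 1/12)
  +(−1)^1/∏(1,0,0,1,4,2)! = -1/48  (running 1/16)
⟨..|..⟩ = √(512/7)·(1/16) = +0.534522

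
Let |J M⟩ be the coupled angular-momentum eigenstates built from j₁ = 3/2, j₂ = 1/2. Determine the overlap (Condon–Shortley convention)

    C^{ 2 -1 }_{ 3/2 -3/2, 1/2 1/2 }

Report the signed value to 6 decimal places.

j₁+j₂−J=0  J+j₁−j₂=3  J−j₁+j₂=1  j₁+j₂+J+1=5
(j₁±m₁, j₂±m₂, J±M) = (0,3,1,0,1,3)
P² = 9
sum k=0..0:
  [0] +1/6 = 1/6
S = 1/6
C² = P²·S² = 1/4 ; C = +0.500000

+√(1/4) ≈ +0.500000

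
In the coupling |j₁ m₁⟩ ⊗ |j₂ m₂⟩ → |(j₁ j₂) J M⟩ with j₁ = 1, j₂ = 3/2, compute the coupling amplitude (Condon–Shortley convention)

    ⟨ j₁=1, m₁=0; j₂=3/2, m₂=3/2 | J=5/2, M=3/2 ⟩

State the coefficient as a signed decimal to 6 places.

+√(2/5) = +0.632456

j₁+j₂−J=0  J+j₁−j₂=2  J−j₁+j₂=3  j₁+j₂+J+1=6
(j₁±m₁, j₂±m₂, J±M) = (1,1,3,0,4,1)
P² = 72/5
sum k=0..0:
  [0] +1/6 = 1/6
S = 1/6
C² = P²·S² = 2/5 ; C = +0.632456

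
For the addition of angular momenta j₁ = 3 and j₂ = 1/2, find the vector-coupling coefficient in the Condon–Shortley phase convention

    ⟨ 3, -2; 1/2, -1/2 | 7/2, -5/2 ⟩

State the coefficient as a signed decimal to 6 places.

√[8·0!6!1!/8! · 1!5!0!1!1!6!] = √(86400/7)
  +(−1)^0/∏(0,0,5,0,1,1)! = 1/120  (running 1/120)
⟨..|..⟩ = √(86400/7)·(1/120) = +0.925820

+√(6/7) ≈ +0.925820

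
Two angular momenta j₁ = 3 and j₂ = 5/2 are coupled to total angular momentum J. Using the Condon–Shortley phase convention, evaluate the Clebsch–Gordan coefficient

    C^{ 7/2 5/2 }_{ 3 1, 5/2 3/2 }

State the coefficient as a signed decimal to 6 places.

√[8·2!4!3!/10! · 4!2!4!1!6!1!] = √(18432/35)
  +(−1)^1/∏(1,1,1,3,3,0)! = -1/36  (running -1/36)
  +(−1)^2/∏(2,0,0,2,4,1)! = 1/96  (running -5/288)
⟨..|..⟩ = √(18432/35)·(-5/288) = -0.398410

−√(10/63) = -0.398410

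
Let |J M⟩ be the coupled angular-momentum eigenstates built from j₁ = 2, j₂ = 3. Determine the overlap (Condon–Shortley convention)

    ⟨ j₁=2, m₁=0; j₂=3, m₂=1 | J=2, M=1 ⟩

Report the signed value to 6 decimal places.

triangle: 3!×1!×3!/8! = 36/40320
(j±m)!: 2!×2!×4!×2!×3!×1! = 1152
prefactor² = (2J+1)×Δ×N² = 36/7
  k=1: −1/(1!×2!×1!×3!×0!×0!) = -1/12
  k=2: +1/(2!×1!×0!×2!×1!×1!) = 1/4
Σ = 1/6  ⇒  CG² = 36/7×1/6² = 1/7
CG = +√(1/7) = +0.377964

+√(1/7) = +0.377964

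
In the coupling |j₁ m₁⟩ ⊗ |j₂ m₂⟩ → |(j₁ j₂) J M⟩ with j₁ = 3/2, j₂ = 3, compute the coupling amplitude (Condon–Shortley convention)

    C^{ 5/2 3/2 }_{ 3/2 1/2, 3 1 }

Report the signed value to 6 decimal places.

−√(7/20) ≈ -0.591608

√[6·2!1!4!/8! · 2!1!4!2!4!1!] = √(576/35)
  +(−1)^0/∏(0,2,1,4,0,0)! = 1/48  (running 1/48)
  +(−1)^1/∏(1,1,0,3,1,1)! = -1/6  (running -7/48)
⟨..|..⟩ = √(576/35)·(-7/48) = -0.591608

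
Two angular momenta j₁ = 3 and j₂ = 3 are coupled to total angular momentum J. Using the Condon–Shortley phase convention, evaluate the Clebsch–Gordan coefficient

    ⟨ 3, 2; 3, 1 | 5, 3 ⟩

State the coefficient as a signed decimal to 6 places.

j₁+j₂−J=1  J+j₁−j₂=5  J−j₁+j₂=5  j₁+j₂+J+1=12
(j₁±m₁, j₂±m₂, J±M) = (5,1,4,2,8,2)
P² = 153600
sum k=0..1:
  [0] +1/576 = 1/576
  [1] −1/1440 = -1/1440
S = 1/960
C² = P²·S² = 1/6 ; C = +0.408248

+0.408248  (= +√(1/6))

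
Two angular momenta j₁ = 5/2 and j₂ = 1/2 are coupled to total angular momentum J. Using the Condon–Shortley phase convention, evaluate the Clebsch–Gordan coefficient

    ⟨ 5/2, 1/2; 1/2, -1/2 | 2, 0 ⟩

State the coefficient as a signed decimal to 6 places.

+√(1/2) = +0.707107

√[5·1!4!0!/6! · 3!2!0!1!2!2!] = √(8)
  +(−1)^0/∏(0,1,2,0,2,0)! = 1/4  (running 1/4)
⟨..|..⟩ = √(8)·(1/4) = +0.707107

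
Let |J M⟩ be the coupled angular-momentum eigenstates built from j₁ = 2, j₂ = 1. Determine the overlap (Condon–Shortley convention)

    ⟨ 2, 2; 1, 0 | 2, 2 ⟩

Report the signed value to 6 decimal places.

j₁+j₂−J=1  J+j₁−j₂=3  J−j₁+j₂=1  j₁+j₂+J+1=6
(j₁±m₁, j₂±m₂, J±M) = (4,0,1,1,4,0)
P² = 24
sum k=0..0:
  [0] +1/6 = 1/6
S = 1/6
C² = P²·S² = 2/3 ; C = +0.816497

+√(2/3) ≈ +0.816497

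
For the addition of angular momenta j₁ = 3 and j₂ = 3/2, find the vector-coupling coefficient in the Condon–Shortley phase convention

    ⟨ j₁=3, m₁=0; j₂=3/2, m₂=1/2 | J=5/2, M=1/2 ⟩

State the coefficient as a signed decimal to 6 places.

−√(6/35) = -0.414039

j₁+j₂−J=2  J+j₁−j₂=4  J−j₁+j₂=1  j₁+j₂+J+1=8
(j₁±m₁, j₂±m₂, J±M) = (3,3,2,1,3,2)
P² = 216/35
sum k=1..2:
  [1] −1/4 = -1/4
  [2] +1/12 = 1/12
S = -1/6
C² = P²·S² = 6/35 ; C = -0.414039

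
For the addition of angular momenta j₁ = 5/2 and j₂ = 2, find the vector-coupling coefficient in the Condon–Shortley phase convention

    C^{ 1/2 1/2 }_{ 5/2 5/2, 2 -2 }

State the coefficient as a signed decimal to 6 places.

+0.577350  (= +√(1/3))

triangle: 4!×1!×0!/6! = 24/720
(j±m)!: 5!×0!×0!×4!×1!×0! = 2880
prefactor² = (2J+1)×Δ×N² = 192
  k=0: +1/(0!×4!×0!×0!×1!×0!) = 1/24
Σ = 1/24  ⇒  CG² = 192×1/24² = 1/3
CG = +√(1/3) = +0.577350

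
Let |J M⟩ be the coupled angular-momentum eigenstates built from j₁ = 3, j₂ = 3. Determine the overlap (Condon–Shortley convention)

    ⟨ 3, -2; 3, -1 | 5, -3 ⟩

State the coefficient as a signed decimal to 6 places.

√[11·1!5!5!/12! · 1!5!2!4!2!8!] = √(153600)
  +(−1)^0/∏(0,1,5,2,0,3)! = 1/1440  (running 1/1440)
  +(−1)^1/∏(1,0,4,1,1,4)! = -1/576  (running -1/960)
⟨..|..⟩ = √(153600)·(-1/960) = -0.408248

−√(1/6) ≈ -0.408248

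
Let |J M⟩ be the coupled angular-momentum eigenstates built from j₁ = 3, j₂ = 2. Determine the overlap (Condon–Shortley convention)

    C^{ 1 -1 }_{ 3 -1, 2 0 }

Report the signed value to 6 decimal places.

+√(6/35) ≈ +0.414039

√[3·4!2!0!/7! · 2!4!2!2!0!2!] = √(384/35)
  +(−1)^2/∏(2,2,2,0,0,0)! = 1/8  (running 1/8)
⟨..|..⟩ = √(384/35)·(1/8) = +0.414039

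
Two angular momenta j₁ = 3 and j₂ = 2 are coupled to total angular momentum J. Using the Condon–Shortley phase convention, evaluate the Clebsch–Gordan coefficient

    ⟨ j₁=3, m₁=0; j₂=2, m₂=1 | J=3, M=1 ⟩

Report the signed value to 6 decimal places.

−√(1/30) = -0.182574

j₁+j₂−J=2  J+j₁−j₂=4  J−j₁+j₂=2  j₁+j₂+J+1=9
(j₁±m₁, j₂±m₂, J±M) = (3,3,3,1,4,2)
P² = 96/5
sum k=1..2:
  [1] −1/8 = -1/8
  [2] +1/12 = 1/12
S = -1/24
C² = P²·S² = 1/30 ; C = -0.182574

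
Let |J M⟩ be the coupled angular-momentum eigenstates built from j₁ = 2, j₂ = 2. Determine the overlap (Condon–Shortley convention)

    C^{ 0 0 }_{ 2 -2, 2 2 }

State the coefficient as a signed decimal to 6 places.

+√(1/5) ≈ +0.447214

j₁+j₂−J=4  J+j₁−j₂=0  J−j₁+j₂=0  j₁+j₂+J+1=5
(j₁±m₁, j₂±m₂, J±M) = (0,4,4,0,0,0)
P² = 576/5
sum k=4..4:
  [4] +1/24 = 1/24
S = 1/24
C² = P²·S² = 1/5 ; C = +0.447214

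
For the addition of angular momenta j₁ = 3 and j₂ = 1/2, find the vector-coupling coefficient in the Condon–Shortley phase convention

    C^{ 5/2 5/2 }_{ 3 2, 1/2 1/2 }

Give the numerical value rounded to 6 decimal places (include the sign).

√[6·1!5!0!/7! · 5!1!1!0!5!0!] = √(14400/7)
  +(−1)^1/∏(1,0,0,0,5,0)! = -1/120  (running -1/120)
⟨..|..⟩ = √(14400/7)·(-1/120) = -0.377964

−√(1/7) ≈ -0.377964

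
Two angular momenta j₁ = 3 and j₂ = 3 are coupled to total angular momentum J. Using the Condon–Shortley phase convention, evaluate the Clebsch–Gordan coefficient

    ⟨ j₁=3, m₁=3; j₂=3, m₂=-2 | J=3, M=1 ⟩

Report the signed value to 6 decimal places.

j₁+j₂−J=3  J+j₁−j₂=3  J−j₁+j₂=3  j₁+j₂+J+1=10
(j₁±m₁, j₂±m₂, J±M) = (6,0,1,5,4,2)
P² = 1728
sum k=0..0:
  [0] +1/72 = 1/72
S = 1/72
C² = P²·S² = 1/3 ; C = +0.577350

+√(1/3) ≈ +0.577350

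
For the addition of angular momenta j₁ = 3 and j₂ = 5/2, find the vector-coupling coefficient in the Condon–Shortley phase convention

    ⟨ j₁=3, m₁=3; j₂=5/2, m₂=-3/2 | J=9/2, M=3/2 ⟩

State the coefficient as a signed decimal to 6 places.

+0.322329

√[10·1!5!4!/11! · 6!0!1!4!6!3!] = √(4147200/77)
  +(−1)^0/∏(0,1,0,1,5,3)! = 1/720  (running 1/720)
⟨..|..⟩ = √(4147200/77)·(1/720) = +0.322329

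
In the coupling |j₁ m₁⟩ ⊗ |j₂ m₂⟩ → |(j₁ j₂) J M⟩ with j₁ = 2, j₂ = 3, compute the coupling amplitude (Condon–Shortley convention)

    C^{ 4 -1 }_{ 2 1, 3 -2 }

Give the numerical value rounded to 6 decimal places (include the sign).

j₁+j₂−J=1  J+j₁−j₂=3  J−j₁+j₂=5  j₁+j₂+J+1=10
(j₁±m₁, j₂±m₂, J±M) = (3,1,1,5,3,5)
P² = 6480/7
sum k=0..1:
  [0] +1/48 = 1/48
  [1] −1/720 = -1/720
S = 7/360
C² = P²·S² = 7/20 ; C = +0.591608

+0.591608  (= +√(7/20))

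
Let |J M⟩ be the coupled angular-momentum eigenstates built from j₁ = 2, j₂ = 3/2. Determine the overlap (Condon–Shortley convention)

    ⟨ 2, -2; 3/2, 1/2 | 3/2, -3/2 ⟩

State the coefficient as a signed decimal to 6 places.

+0.632456  (= +√(2/5))

√[4·2!2!1!/6! · 0!4!2!1!0!3!] = √(32/5)
  +(−1)^2/∏(2,0,2,0,0,1)! = 1/4  (running 1/4)
⟨..|..⟩ = √(32/5)·(1/4) = +0.632456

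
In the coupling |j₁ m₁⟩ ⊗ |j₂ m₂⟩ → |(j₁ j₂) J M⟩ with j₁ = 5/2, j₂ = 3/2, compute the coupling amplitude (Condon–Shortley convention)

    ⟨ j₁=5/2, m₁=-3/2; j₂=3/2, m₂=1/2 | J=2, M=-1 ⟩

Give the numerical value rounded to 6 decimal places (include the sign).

√[5·2!3!1!/7! · 1!4!2!1!1!3!] = √(24/7)
  +(−1)^1/∏(1,1,3,1,0,0)! = -1/6  (running -1/6)
  +(−1)^2/∏(2,0,2,0,1,1)! = 1/4  (running 1/12)
⟨..|..⟩ = √(24/7)·(1/12) = +0.154303

+√(1/42) ≈ +0.154303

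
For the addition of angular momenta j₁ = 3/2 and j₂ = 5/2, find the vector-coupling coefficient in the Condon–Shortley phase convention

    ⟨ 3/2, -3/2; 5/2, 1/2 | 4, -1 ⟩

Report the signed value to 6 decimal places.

triangle: 0!*3!*5!/9! = 720/362880
(j±m)!: 0!*3!*3!*2!*3!*5! = 51840
prefactor² = (2J+1)*Δ*N² = 6480/7
  k=0: +1/(0!*0!*3!*3!*0!*2!) = 1/72
Σ = 1/72  ⇒  CG² = 6480/7*1/72² = 5/28
CG = +√(5/28) = +0.422577

+√(5/28) ≈ +0.422577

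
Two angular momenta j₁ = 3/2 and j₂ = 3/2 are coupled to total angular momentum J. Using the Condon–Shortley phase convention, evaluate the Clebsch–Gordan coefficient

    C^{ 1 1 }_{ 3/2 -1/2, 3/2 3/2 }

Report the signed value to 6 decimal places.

triangle: 2!×1!×1!/5! = 2/120
(j±m)!: 1!×2!×3!×0!×2!×0! = 24
prefactor² = (2J+1)×Δ×N² = 6/5
  k=2: +1/(2!×0!×0!×1!×1!×0!) = 1/2
Σ = 1/2  ⇒  CG² = 6/5×1/2² = 3/10
CG = +√(3/10) = +0.547723

+0.547723  (= +√(3/10))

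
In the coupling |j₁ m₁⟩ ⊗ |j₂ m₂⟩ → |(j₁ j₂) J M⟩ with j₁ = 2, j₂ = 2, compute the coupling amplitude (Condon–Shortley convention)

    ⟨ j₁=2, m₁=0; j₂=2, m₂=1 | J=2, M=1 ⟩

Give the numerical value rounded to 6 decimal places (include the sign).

√[5·2!2!2!/7! · 2!2!3!1!3!1!] = √(8/7)
  +(−1)^1/∏(1,1,1,2,1,0)! = -1/2  (running -1/2)
  +(−1)^2/∏(2,0,0,1,2,1)! = 1/4  (running -1/4)
⟨..|..⟩ = √(8/7)·(-1/4) = -0.267261

−√(1/14) = -0.267261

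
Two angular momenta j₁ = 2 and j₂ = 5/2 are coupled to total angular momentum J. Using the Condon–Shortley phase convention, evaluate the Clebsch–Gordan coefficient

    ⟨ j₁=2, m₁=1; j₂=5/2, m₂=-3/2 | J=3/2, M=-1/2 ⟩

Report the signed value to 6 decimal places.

-0.138013

j₁+j₂−J=3  J+j₁−j₂=1  J−j₁+j₂=2  j₁+j₂+J+1=7
(j₁±m₁, j₂±m₂, J±M) = (3,1,1,4,1,2)
P² = 96/35
sum k=0..1:
  [0] +1/6 = 1/6
  [1] −1/4 = -1/4
S = -1/12
C² = P²·S² = 2/105 ; C = -0.138013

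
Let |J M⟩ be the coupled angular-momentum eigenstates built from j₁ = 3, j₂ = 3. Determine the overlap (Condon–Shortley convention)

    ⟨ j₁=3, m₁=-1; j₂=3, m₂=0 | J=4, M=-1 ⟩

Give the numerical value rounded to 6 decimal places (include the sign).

-0.312094

j₁+j₂−J=2  J+j₁−j₂=4  J−j₁+j₂=4  j₁+j₂+J+1=11
(j₁±m₁, j₂±m₂, J±M) = (2,4,3,3,3,5)
P² = 124416/385
sum k=0..2:
  [0] +1/288 = 1/288
  [1] −1/24 = -1/24
  [2] +1/48 = 1/48
S = -5/288
C² = P²·S² = 15/154 ; C = -0.312094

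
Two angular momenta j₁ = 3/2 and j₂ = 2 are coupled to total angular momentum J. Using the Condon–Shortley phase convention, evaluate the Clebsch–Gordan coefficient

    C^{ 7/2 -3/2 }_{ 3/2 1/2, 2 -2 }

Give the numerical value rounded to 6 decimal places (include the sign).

+0.377964

triangle: 0!*3!*4!/8! = 144/40320
(j±m)!: 2!*1!*0!*4!*2!*5! = 11520
prefactor² = (2J+1)*Δ*N² = 2304/7
  k=0: +1/(0!*0!*1!*0!*2!*4!) = 1/48
Σ = 1/48  ⇒  CG² = 2304/7*1/48² = 1/7
CG = +√(1/7) = +0.377964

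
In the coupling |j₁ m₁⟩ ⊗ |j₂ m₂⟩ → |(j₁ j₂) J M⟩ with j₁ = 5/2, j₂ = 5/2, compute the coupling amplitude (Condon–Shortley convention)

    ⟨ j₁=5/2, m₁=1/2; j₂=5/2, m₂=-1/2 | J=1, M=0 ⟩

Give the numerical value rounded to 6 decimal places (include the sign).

triangle: 4!·1!·1!/7! = 24/5040
(j±m)!: 3!·2!·2!·3!·1!·1! = 144
prefactor² = (2J+1)·Δ·N² = 72/35
  k=1: −1/(1!·3!·1!·1!·0!·0!) = -1/6
  k=2: +1/(2!·2!·0!·0!·1!·1!) = 1/4
Σ = 1/12  ⇒  CG² = 72/35·1/12² = 1/70
CG = +√(1/70) = +0.119523

+0.119523  (= +√(1/70))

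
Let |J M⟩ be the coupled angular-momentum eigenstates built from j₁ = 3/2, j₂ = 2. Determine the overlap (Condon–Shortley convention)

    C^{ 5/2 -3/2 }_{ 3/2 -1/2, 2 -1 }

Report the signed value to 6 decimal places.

j₁+j₂−J=1  J+j₁−j₂=2  J−j₁+j₂=3  j₁+j₂+J+1=7
(j₁±m₁, j₂±m₂, J±M) = (1,2,1,3,1,4)
P² = 144/35
sum k=0..1:
  [0] +1/4 = 1/4
  [1] −1/6 = -1/6
S = 1/12
C² = P²·S² = 1/35 ; C = +0.169031

+√(1/35) = +0.169031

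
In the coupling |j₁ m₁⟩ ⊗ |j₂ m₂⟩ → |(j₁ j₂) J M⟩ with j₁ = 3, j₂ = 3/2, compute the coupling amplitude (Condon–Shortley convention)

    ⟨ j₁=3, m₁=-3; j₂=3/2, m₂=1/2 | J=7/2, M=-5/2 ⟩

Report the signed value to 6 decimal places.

triangle: 1!×5!×2!/9! = 240/362880
(j±m)!: 0!×6!×2!×1!×1!×6! = 1036800
prefactor² = (2J+1)×Δ×N² = 38400/7
  k=1: −1/(1!×0!×5!×1!×0!×1!) = -1/120
Σ = -1/120  ⇒  CG² = 38400/7×(-1/120)² = 8/21
CG = −√(8/21) = -0.617213

−√(8/21) ≈ -0.617213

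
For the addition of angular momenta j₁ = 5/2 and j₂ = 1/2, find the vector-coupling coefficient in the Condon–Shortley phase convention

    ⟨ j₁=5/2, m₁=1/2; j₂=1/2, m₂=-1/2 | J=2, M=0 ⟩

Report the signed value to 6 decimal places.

+0.707107

j₁+j₂−J=1  J+j₁−j₂=4  J−j₁+j₂=0  j₁+j₂+J+1=6
(j₁±m₁, j₂±m₂, J±M) = (3,2,0,1,2,2)
P² = 8
sum k=0..0:
  [0] +1/4 = 1/4
S = 1/4
C² = P²·S² = 1/2 ; C = +0.707107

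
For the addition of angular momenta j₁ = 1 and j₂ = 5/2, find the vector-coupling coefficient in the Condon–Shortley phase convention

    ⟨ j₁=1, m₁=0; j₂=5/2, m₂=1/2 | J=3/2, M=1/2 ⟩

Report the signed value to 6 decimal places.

−√(2/5) ≈ -0.632456

√[4·2!0!3!/6! · 1!1!3!2!2!1!] = √(8/5)
  +(−1)^1/∏(1,1,0,2,0,1)! = -1/2  (running -1/2)
⟨..|..⟩ = √(8/5)·(-1/2) = -0.632456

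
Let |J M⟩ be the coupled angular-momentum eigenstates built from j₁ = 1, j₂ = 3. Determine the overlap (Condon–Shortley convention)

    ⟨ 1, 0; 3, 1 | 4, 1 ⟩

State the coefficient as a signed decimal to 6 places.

+√(15/28) ≈ +0.731925

triangle: 0!*2!*6!/9! = 1440/362880
(j±m)!: 1!*1!*4!*2!*5!*3! = 34560
prefactor² = (2J+1)*Δ*N² = 8640/7
  k=0: +1/(0!*0!*1!*4!*1!*2!) = 1/48
Σ = 1/48  ⇒  CG² = 8640/7*1/48² = 15/28
CG = +√(15/28) = +0.731925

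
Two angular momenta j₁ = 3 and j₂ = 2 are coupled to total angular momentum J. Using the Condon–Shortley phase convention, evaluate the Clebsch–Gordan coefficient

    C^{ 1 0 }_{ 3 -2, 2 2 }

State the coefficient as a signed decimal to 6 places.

j₁+j₂−J=4  J+j₁−j₂=2  J−j₁+j₂=0  j₁+j₂+J+1=7
(j₁±m₁, j₂±m₂, J±M) = (1,5,4,0,1,1)
P² = 576/7
sum k=4..4:
  [4] +1/24 = 1/24
S = 1/24
C² = P²·S² = 1/7 ; C = +0.377964

+√(1/7) ≈ +0.377964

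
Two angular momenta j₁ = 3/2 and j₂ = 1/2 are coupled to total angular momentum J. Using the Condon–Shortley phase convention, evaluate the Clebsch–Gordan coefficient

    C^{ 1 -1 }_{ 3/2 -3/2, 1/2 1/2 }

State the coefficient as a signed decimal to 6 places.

√[3·1!2!0!/4! · 0!3!1!0!0!2!] = √(3)
  +(−1)^1/∏(1,0,2,0,0,0)! = -1/2  (running -1/2)
⟨..|..⟩ = √(3)·(-1/2) = -0.866025

−√(3/4) = -0.866025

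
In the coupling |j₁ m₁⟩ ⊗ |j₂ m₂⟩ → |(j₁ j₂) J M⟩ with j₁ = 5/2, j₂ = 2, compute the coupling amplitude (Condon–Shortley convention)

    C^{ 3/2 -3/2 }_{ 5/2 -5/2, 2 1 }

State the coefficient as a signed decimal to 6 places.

-0.534522

j₁+j₂−J=3  J+j₁−j₂=2  J−j₁+j₂=1  j₁+j₂+J+1=7
(j₁±m₁, j₂±m₂, J±M) = (0,5,3,1,0,3)
P² = 288/7
sum k=3..3:
  [3] −1/12 = -1/12
S = -1/12
C² = P²·S² = 2/7 ; C = -0.534522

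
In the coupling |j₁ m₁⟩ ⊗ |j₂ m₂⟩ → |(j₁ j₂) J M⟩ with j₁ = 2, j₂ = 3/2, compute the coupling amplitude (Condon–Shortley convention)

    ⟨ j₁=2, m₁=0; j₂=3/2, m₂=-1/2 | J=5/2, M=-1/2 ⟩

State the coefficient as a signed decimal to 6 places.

+0.292770  (= +√(3/35))

triangle: 1!*3!*2!/7! = 12/5040
(j±m)!: 2!*2!*1!*2!*2!*3! = 96
prefactor² = (2J+1)*Δ*N² = 48/35
  k=0: +1/(0!*1!*2!*1!*1!*1!) = 1/2
  k=1: −1/(1!*0!*1!*0!*2!*2!) = -1/4
Σ = 1/4  ⇒  CG² = 48/35*1/4² = 3/35
CG = +√(3/35) = +0.292770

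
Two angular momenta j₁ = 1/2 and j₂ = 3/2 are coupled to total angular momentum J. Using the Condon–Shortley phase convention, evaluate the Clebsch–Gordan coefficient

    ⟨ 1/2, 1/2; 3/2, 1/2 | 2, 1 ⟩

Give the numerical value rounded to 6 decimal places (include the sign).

triangle: 0!·1!·3!/5! = 6/120
(j±m)!: 1!·0!·2!·1!·3!·1! = 12
prefactor² = (2J+1)·Δ·N² = 3
  k=0: +1/(0!·0!·0!·2!·1!·1!) = 1/2
Σ = 1/2  ⇒  CG² = 3·1/2² = 3/4
CG = +√(3/4) = +0.866025

+√(3/4) = +0.866025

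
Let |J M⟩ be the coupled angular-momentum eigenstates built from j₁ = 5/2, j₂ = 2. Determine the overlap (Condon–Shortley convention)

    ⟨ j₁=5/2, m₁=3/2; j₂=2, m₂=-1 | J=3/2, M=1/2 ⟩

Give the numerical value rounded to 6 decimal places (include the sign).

√[4·3!2!1!/7! · 4!1!1!3!2!1!] = √(96/35)
  +(−1)^0/∏(0,3,1,1,1,0)! = 1/6  (running 1/6)
  +(−1)^1/∏(1,2,0,0,2,1)! = -1/4  (running -1/12)
⟨..|..⟩ = √(96/35)·(-1/12) = -0.138013

-0.138013  (= −√(2/105))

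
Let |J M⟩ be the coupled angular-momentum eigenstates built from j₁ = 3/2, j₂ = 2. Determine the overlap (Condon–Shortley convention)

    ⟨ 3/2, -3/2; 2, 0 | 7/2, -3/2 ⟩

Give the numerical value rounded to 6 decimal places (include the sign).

+0.534522

j₁+j₂−J=0  J+j₁−j₂=3  J−j₁+j₂=4  j₁+j₂+J+1=8
(j₁±m₁, j₂±m₂, J±M) = (0,3,2,2,2,5)
P² = 1152/7
sum k=0..0:
  [0] +1/24 = 1/24
S = 1/24
C² = P²·S² = 2/7 ; C = +0.534522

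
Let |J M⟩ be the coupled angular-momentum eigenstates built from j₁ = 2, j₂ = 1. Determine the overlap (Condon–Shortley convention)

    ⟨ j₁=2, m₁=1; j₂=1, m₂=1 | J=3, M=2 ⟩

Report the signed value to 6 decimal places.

+0.816497  (= +√(2/3))

√[7·0!4!2!/7! · 3!1!2!0!5!1!] = √(96)
  +(−1)^0/∏(0,0,1,2,3,0)! = 1/12  (running 1/12)
⟨..|..⟩ = √(96)·(1/12) = +0.816497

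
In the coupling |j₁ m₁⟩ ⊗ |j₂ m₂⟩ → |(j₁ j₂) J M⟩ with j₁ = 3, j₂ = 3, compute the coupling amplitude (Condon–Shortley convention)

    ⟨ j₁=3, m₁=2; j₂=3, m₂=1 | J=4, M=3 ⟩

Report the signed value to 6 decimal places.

√[9·2!4!4!/11! · 5!1!4!2!7!1!] = √(82944/11)
  +(−1)^0/∏(0,2,1,4,3,0)! = 1/288  (running 1/288)
  +(−1)^1/∏(1,1,0,3,4,1)! = -1/144  (running -1/288)
⟨..|..⟩ = √(82944/11)·(-1/288) = -0.301511

-0.301511  (= −√(1/11))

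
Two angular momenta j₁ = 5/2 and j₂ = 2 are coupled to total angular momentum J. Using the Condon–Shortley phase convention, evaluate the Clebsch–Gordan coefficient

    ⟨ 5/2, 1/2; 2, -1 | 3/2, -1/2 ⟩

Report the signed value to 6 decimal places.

√[4·3!2!1!/7! · 3!2!1!3!1!2!] = √(48/35)
  +(−1)^0/∏(0,3,2,1,0,0)! = 1/12  (running 1/12)
  +(−1)^1/∏(1,2,1,0,1,1)! = -1/2  (running -5/12)
⟨..|..⟩ = √(48/35)·(-5/12) = -0.487950

-0.487950  (= −√(5/21))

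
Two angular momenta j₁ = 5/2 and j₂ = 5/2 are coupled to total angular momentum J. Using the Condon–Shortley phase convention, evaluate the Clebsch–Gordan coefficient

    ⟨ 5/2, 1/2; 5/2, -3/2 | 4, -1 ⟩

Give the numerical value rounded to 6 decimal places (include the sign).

+0.597614  (= +√(5/14))

j₁+j₂−J=1  J+j₁−j₂=4  J−j₁+j₂=4  j₁+j₂+J+1=10
(j₁±m₁, j₂±m₂, J±M) = (3,2,1,4,3,5)
P² = 10368/35
sum k=0..1:
  [0] +1/24 = 1/24
  [1] −1/144 = -1/144
S = 5/144
C² = P²·S² = 5/14 ; C = +0.597614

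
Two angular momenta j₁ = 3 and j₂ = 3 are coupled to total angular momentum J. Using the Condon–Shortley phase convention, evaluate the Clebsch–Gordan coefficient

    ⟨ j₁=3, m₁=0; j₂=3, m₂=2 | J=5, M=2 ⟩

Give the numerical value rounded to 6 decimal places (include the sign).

-0.577350

j₁+j₂−J=1  J+j₁−j₂=5  J−j₁+j₂=5  j₁+j₂+J+1=12
(j₁±m₁, j₂±m₂, J±M) = (3,3,5,1,7,3)
P² = 43200
sum k=0..1:
  [0] +1/1440 = 1/1440
  [1] −1/288 = -1/288
S = -1/360
C² = P²·S² = 1/3 ; C = -0.577350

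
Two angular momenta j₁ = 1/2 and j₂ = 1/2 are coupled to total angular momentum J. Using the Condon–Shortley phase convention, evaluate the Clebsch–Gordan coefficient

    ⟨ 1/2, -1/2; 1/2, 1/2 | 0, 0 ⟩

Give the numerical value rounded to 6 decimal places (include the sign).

√[1·1!0!0!/2! · 0!1!1!0!0!0!] = √(1/2)
  +(−1)^1/∏(1,0,0,0,0,0)! = -1  (running -1)
⟨..|..⟩ = √(1/2)·(-1) = -0.707107

-0.707107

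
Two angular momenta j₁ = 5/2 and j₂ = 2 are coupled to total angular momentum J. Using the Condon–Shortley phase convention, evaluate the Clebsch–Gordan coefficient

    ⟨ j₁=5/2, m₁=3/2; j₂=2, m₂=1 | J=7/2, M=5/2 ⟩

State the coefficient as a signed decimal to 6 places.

+0.125988  (= +√(1/63))

j₁+j₂−J=1  J+j₁−j₂=4  J−j₁+j₂=3  j₁+j₂+J+1=9
(j₁±m₁, j₂±m₂, J±M) = (4,1,3,1,6,1)
P² = 2304/7
sum k=0..1:
  [0] +1/36 = 1/36
  [1] −1/48 = -1/48
S = 1/144
C² = P²·S² = 1/63 ; C = +0.125988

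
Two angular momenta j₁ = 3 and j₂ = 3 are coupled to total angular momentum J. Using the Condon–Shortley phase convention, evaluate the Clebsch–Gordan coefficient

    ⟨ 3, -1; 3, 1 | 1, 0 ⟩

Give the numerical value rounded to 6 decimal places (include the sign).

−√(1/28) ≈ -0.188982

j₁+j₂−J=5  J+j₁−j₂=1  J−j₁+j₂=1  j₁+j₂+J+1=8
(j₁±m₁, j₂±m₂, J±M) = (2,4,4,2,1,1)
P² = 144/7
sum k=3..4:
  [3] −1/12 = -1/12
  [4] +1/24 = 1/24
S = -1/24
C² = P²·S² = 1/28 ; C = -0.188982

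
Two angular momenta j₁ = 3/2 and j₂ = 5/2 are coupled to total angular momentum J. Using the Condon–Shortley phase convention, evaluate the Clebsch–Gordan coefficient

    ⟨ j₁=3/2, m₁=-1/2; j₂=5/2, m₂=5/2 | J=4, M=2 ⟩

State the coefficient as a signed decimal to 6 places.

√[9·0!3!5!/9! · 1!2!5!0!6!2!] = √(43200/7)
  +(−1)^0/∏(0,0,2,5,1,0)! = 1/240  (running 1/240)
⟨..|..⟩ = √(43200/7)·(1/240) = +0.327327

+0.327327  (= +√(3/28))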